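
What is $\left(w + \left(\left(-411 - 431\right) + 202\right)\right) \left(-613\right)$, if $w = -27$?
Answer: $408871$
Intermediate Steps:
$\left(w + \left(\left(-411 - 431\right) + 202\right)\right) \left(-613\right) = \left(-27 + \left(\left(-411 - 431\right) + 202\right)\right) \left(-613\right) = \left(-27 + \left(-842 + 202\right)\right) \left(-613\right) = \left(-27 - 640\right) \left(-613\right) = \left(-667\right) \left(-613\right) = 408871$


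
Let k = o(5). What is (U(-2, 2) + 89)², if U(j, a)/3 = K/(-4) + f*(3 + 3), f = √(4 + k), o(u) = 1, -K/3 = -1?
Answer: 146329/16 + 3123*√5 ≈ 16129.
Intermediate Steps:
K = 3 (K = -3*(-1) = 3)
k = 1
f = √5 (f = √(4 + 1) = √5 ≈ 2.2361)
U(j, a) = -9/4 + 18*√5 (U(j, a) = 3*(3/(-4) + √5*(3 + 3)) = 3*(3*(-¼) + √5*6) = 3*(-¾ + 6*√5) = -9/4 + 18*√5)
(U(-2, 2) + 89)² = ((-9/4 + 18*√5) + 89)² = (347/4 + 18*√5)²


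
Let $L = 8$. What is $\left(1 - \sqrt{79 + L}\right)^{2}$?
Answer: $\left(1 - \sqrt{87}\right)^{2} \approx 69.345$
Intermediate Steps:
$\left(1 - \sqrt{79 + L}\right)^{2} = \left(1 - \sqrt{79 + 8}\right)^{2} = \left(1 - \sqrt{87}\right)^{2}$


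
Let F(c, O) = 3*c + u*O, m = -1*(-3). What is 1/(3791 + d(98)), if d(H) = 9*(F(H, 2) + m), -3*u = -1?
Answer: 1/6470 ≈ 0.00015456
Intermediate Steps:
m = 3
u = 1/3 (u = -1/3*(-1) = 1/3 ≈ 0.33333)
F(c, O) = 3*c + O/3
d(H) = 33 + 27*H (d(H) = 9*((3*H + (1/3)*2) + 3) = 9*((3*H + 2/3) + 3) = 9*((2/3 + 3*H) + 3) = 9*(11/3 + 3*H) = 33 + 27*H)
1/(3791 + d(98)) = 1/(3791 + (33 + 27*98)) = 1/(3791 + (33 + 2646)) = 1/(3791 + 2679) = 1/6470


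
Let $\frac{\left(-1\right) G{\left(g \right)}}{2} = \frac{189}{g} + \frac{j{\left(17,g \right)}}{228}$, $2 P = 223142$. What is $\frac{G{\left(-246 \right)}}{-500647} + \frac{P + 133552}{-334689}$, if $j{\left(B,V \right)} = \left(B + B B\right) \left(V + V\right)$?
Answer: $- \frac{2593072242520}{3527839273161} \approx -0.73503$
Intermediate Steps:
$P = 111571$ ($P = \frac{1}{2} \cdot 223142 = 111571$)
$j{\left(B,V \right)} = 2 V \left(B + B^{2}\right)$ ($j{\left(B,V \right)} = \left(B + B^{2}\right) 2 V = 2 V \left(B + B^{2}\right)$)
$G{\left(g \right)} = - \frac{378}{g} - \frac{102 g}{19}$ ($G{\left(g \right)} = - 2 \left(\frac{189}{g} + \frac{2 \cdot 17 g \left(1 + 17\right)}{228}\right) = - 2 \left(\frac{189}{g} + 2 \cdot 17 g 18 \cdot \frac{1}{228}\right) = - 2 \left(\frac{189}{g} + 612 g \frac{1}{228}\right) = - 2 \left(\frac{189}{g} + \frac{51 g}{19}\right) = - \frac{378}{g} - \frac{102 g}{19}$)
$\frac{G{\left(-246 \right)}}{-500647} + \frac{P + 133552}{-334689} = \frac{- \frac{378}{-246} - - \frac{25092}{19}}{-500647} + \frac{111571 + 133552}{-334689} = \left(\left(-378\right) \left(- \frac{1}{246}\right) + \frac{25092}{19}\right) \left(- \frac{1}{500647}\right) + 245123 \left(- \frac{1}{334689}\right) = \left(\frac{63}{41} + \frac{25092}{19}\right) \left(- \frac{1}{500647}\right) - \frac{245123}{334689} = \frac{1029969}{779} \left(- \frac{1}{500647}\right) - \frac{245123}{334689} = - \frac{27837}{10540649} - \frac{245123}{334689} = - \frac{2593072242520}{3527839273161}$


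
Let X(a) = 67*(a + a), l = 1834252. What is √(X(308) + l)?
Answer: 14*√9569 ≈ 1369.5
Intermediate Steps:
X(a) = 134*a (X(a) = 67*(2*a) = 134*a)
√(X(308) + l) = √(134*308 + 1834252) = √(41272 + 1834252) = √1875524 = 14*√9569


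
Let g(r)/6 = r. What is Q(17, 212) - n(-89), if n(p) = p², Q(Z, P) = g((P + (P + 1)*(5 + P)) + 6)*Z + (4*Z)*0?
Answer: 4728857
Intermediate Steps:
g(r) = 6*r
Q(Z, P) = Z*(36 + 6*P + 6*(1 + P)*(5 + P)) (Q(Z, P) = (6*((P + (P + 1)*(5 + P)) + 6))*Z + (4*Z)*0 = (6*((P + (1 + P)*(5 + P)) + 6))*Z + 0 = (6*(6 + P + (1 + P)*(5 + P)))*Z + 0 = (36 + 6*P + 6*(1 + P)*(5 + P))*Z + 0 = Z*(36 + 6*P + 6*(1 + P)*(5 + P)) + 0 = Z*(36 + 6*P + 6*(1 + P)*(5 + P)))
Q(17, 212) - n(-89) = 6*17*(11 + 212² + 7*212) - 1*(-89)² = 6*17*(11 + 44944 + 1484) - 1*7921 = 6*17*46439 - 7921 = 4736778 - 7921 = 4728857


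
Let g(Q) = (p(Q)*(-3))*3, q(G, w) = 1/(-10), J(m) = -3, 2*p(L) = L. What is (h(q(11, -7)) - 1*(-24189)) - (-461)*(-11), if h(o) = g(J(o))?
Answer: 38263/2 ≈ 19132.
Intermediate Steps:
p(L) = L/2
q(G, w) = -1/10
g(Q) = -9*Q/2 (g(Q) = ((Q/2)*(-3))*3 = -3*Q/2*3 = -9*Q/2)
h(o) = 27/2 (h(o) = -9/2*(-3) = 27/2)
(h(q(11, -7)) - 1*(-24189)) - (-461)*(-11) = (27/2 - 1*(-24189)) - (-461)*(-11) = (27/2 + 24189) - 1*5071 = 48405/2 - 5071 = 38263/2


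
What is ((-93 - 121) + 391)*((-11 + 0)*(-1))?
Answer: 1947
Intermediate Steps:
((-93 - 121) + 391)*((-11 + 0)*(-1)) = (-214 + 391)*(-11*(-1)) = 177*11 = 1947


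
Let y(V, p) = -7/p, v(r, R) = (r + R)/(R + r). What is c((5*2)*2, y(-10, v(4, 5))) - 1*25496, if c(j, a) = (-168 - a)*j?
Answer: -28716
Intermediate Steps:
v(r, R) = 1 (v(r, R) = (R + r)/(R + r) = 1)
c(j, a) = j*(-168 - a)
c((5*2)*2, y(-10, v(4, 5))) - 1*25496 = -(5*2)*2*(168 - 7/1) - 1*25496 = -10*2*(168 - 7*1) - 25496 = -1*20*(168 - 7) - 25496 = -1*20*161 - 25496 = -3220 - 25496 = -28716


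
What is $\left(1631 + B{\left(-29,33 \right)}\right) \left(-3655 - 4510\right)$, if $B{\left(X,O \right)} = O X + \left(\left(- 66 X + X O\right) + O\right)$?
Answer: $-13586560$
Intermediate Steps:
$B{\left(X,O \right)} = O - 66 X + 2 O X$ ($B{\left(X,O \right)} = O X + \left(\left(- 66 X + O X\right) + O\right) = O X + \left(O - 66 X + O X\right) = O - 66 X + 2 O X$)
$\left(1631 + B{\left(-29,33 \right)}\right) \left(-3655 - 4510\right) = \left(1631 + \left(33 - -1914 + 2 \cdot 33 \left(-29\right)\right)\right) \left(-3655 - 4510\right) = \left(1631 + \left(33 + 1914 - 1914\right)\right) \left(-8165\right) = \left(1631 + 33\right) \left(-8165\right) = 1664 \left(-8165\right) = -13586560$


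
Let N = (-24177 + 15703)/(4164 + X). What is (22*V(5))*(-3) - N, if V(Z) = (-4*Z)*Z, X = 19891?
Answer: 158771474/24055 ≈ 6600.4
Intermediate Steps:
N = -8474/24055 (N = (-24177 + 15703)/(4164 + 19891) = -8474/24055 ≈ -0.35228)
V(Z) = -4*Z²
(22*V(5))*(-3) - N = (22*(-4*5²))*(-3) - 1*(-8474/24055) = (22*(-4*25))*(-3) + 8474/24055 = (22*(-100))*(-3) + 8474/24055 = -2200*(-3) + 8474/24055 = 6600 + 8474/24055 = 158771474/24055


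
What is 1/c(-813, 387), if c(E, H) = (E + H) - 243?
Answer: -1/669 ≈ -0.0014948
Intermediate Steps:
c(E, H) = -243 + E + H
1/c(-813, 387) = 1/(-243 - 813 + 387) = 1/(-669) = -1/669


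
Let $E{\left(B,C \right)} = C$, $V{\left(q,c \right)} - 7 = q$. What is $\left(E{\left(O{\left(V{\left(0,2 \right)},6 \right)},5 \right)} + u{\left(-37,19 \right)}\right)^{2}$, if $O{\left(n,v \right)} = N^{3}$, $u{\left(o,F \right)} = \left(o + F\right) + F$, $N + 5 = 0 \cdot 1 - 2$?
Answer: $36$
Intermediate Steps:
$N = -7$ ($N = -5 + \left(0 \cdot 1 - 2\right) = -5 + \left(0 - 2\right) = -5 - 2 = -7$)
$V{\left(q,c \right)} = 7 + q$
$u{\left(o,F \right)} = o + 2 F$ ($u{\left(o,F \right)} = \left(F + o\right) + F = o + 2 F$)
$O{\left(n,v \right)} = -343$ ($O{\left(n,v \right)} = \left(-7\right)^{3} = -343$)
$\left(E{\left(O{\left(V{\left(0,2 \right)},6 \right)},5 \right)} + u{\left(-37,19 \right)}\right)^{2} = \left(5 + \left(-37 + 2 \cdot 19\right)\right)^{2} = \left(5 + \left(-37 + 38\right)\right)^{2} = \left(5 + 1\right)^{2} = 6^{2} = 36$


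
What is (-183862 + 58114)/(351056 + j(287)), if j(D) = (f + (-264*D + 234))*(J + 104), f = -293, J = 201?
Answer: 125748/22776179 ≈ 0.0055210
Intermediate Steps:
j(D) = -17995 - 80520*D (j(D) = (-293 + (-264*D + 234))*(201 + 104) = (-293 + (234 - 264*D))*305 = (-59 - 264*D)*305 = -17995 - 80520*D)
(-183862 + 58114)/(351056 + j(287)) = (-183862 + 58114)/(351056 + (-17995 - 80520*287)) = -125748/(351056 + (-17995 - 23109240)) = -125748/(351056 - 23127235) = -125748/(-22776179) = -125748*(-1/22776179) = 125748/22776179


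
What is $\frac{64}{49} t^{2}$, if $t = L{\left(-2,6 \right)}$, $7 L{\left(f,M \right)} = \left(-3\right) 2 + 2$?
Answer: $\frac{1024}{2401} \approx 0.42649$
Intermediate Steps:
$L{\left(f,M \right)} = - \frac{4}{7}$ ($L{\left(f,M \right)} = \frac{\left(-3\right) 2 + 2}{7} = \frac{-6 + 2}{7} = \frac{1}{7} \left(-4\right) = - \frac{4}{7}$)
$t = - \frac{4}{7} \approx -0.57143$
$\frac{64}{49} t^{2} = \frac{64}{49} \left(- \frac{4}{7}\right)^{2} = 64 \cdot \frac{1}{49} \cdot \frac{16}{49} = \frac{64}{49} \cdot \frac{16}{49} = \frac{1024}{2401}$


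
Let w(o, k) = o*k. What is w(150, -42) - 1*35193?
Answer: -41493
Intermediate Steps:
w(o, k) = k*o
w(150, -42) - 1*35193 = -42*150 - 1*35193 = -6300 - 35193 = -41493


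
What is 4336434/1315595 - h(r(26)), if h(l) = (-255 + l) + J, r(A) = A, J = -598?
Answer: 1092333499/1315595 ≈ 830.30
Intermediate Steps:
h(l) = -853 + l (h(l) = (-255 + l) - 598 = -853 + l)
4336434/1315595 - h(r(26)) = 4336434/1315595 - (-853 + 26) = 4336434*(1/1315595) - 1*(-827) = 4336434/1315595 + 827 = 1092333499/1315595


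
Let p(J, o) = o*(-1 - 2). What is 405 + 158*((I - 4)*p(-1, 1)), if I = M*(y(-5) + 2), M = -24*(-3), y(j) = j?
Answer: 104685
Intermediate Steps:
p(J, o) = -3*o (p(J, o) = o*(-3) = -3*o)
M = 72 (M = -4*(-18) = 72)
I = -216 (I = 72*(-5 + 2) = 72*(-3) = -216)
405 + 158*((I - 4)*p(-1, 1)) = 405 + 158*((-216 - 4)*(-3*1)) = 405 + 158*(-220*(-3)) = 405 + 158*660 = 405 + 104280 = 104685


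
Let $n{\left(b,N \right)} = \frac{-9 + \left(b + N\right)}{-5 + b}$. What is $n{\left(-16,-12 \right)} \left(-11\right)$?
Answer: $- \frac{407}{21} \approx -19.381$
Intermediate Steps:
$n{\left(b,N \right)} = \frac{-9 + N + b}{-5 + b}$ ($n{\left(b,N \right)} = \frac{-9 + \left(N + b\right)}{-5 + b} = \frac{-9 + N + b}{-5 + b}$)
$n{\left(-16,-12 \right)} \left(-11\right) = \frac{-9 - 12 - 16}{-5 - 16} \left(-11\right) = \frac{1}{-21} \left(-37\right) \left(-11\right) = \left(- \frac{1}{21}\right) \left(-37\right) \left(-11\right) = \frac{37}{21} \left(-11\right) = - \frac{407}{21}$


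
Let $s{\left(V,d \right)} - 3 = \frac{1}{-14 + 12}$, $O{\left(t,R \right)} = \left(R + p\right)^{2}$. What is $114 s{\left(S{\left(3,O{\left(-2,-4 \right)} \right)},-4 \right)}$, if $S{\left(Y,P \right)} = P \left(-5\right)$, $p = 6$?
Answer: $285$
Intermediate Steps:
$O{\left(t,R \right)} = \left(6 + R\right)^{2}$ ($O{\left(t,R \right)} = \left(R + 6\right)^{2} = \left(6 + R\right)^{2}$)
$S{\left(Y,P \right)} = - 5 P$
$s{\left(V,d \right)} = \frac{5}{2}$ ($s{\left(V,d \right)} = 3 + \frac{1}{-14 + 12} = 3 + \frac{1}{-2} = 3 - \frac{1}{2} = \frac{5}{2}$)
$114 s{\left(S{\left(3,O{\left(-2,-4 \right)} \right)},-4 \right)} = 114 \cdot \frac{5}{2} = 285$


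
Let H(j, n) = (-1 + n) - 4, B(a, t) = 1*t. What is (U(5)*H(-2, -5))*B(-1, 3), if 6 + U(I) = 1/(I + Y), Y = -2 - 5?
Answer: 195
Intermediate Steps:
B(a, t) = t
H(j, n) = -5 + n
Y = -7
U(I) = -6 + 1/(-7 + I) (U(I) = -6 + 1/(I - 7) = -6 + 1/(-7 + I))
(U(5)*H(-2, -5))*B(-1, 3) = (((43 - 6*5)/(-7 + 5))*(-5 - 5))*3 = (((43 - 30)/(-2))*(-10))*3 = (-½*13*(-10))*3 = -13/2*(-10)*3 = 65*3 = 195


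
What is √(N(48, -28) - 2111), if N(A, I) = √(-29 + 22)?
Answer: √(-2111 + I*√7) ≈ 0.0288 + 45.946*I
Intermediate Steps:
N(A, I) = I*√7 (N(A, I) = √(-7) = I*√7)
√(N(48, -28) - 2111) = √(I*√7 - 2111) = √(-2111 + I*√7)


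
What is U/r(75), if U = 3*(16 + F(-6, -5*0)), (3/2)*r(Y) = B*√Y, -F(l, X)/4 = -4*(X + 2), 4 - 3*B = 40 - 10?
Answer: -108*√3/65 ≈ -2.8779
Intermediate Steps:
B = -26/3 (B = 4/3 - (40 - 10)/3 = 4/3 - ⅓*30 = 4/3 - 10 = -26/3 ≈ -8.6667)
F(l, X) = 32 + 16*X (F(l, X) = -(-16)*(X + 2) = -(-16)*(2 + X) = -4*(-8 - 4*X) = 32 + 16*X)
r(Y) = -52*√Y/9 (r(Y) = 2*(-26*√Y/3)/3 = -52*√Y/9)
U = 144 (U = 3*(16 + (32 + 16*(-5*0))) = 3*(16 + (32 + 16*0)) = 3*(16 + (32 + 0)) = 3*(16 + 32) = 3*48 = 144)
U/r(75) = 144/((-260*√3/9)) = 144*(-3*√3/260) = -108*√3/65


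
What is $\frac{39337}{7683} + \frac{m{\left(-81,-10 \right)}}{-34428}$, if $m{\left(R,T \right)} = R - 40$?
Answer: $\frac{150580431}{29390036} \approx 5.1235$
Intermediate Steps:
$m{\left(R,T \right)} = -40 + R$
$\frac{39337}{7683} + \frac{m{\left(-81,-10 \right)}}{-34428} = \frac{39337}{7683} + \frac{-40 - 81}{-34428} = 39337 \cdot \frac{1}{7683} - - \frac{121}{34428} = \frac{39337}{7683} + \frac{121}{34428} = \frac{150580431}{29390036}$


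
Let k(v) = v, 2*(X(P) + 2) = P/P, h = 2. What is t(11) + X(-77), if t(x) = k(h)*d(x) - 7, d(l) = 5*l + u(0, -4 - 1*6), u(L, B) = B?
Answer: 163/2 ≈ 81.500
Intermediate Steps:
X(P) = -3/2 (X(P) = -2 + (P/P)/2 = -2 + (1/2)*1 = -2 + 1/2 = -3/2)
d(l) = -10 + 5*l (d(l) = 5*l + (-4 - 1*6) = 5*l + (-4 - 6) = 5*l - 10 = -10 + 5*l)
t(x) = -27 + 10*x (t(x) = 2*(-10 + 5*x) - 7 = (-20 + 10*x) - 7 = -27 + 10*x)
t(11) + X(-77) = (-27 + 10*11) - 3/2 = (-27 + 110) - 3/2 = 83 - 3/2 = 163/2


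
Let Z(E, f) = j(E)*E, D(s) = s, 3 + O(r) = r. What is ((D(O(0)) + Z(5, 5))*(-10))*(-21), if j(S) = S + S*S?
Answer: 30870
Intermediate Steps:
O(r) = -3 + r
j(S) = S + S²
Z(E, f) = E²*(1 + E) (Z(E, f) = (E*(1 + E))*E = E²*(1 + E))
((D(O(0)) + Z(5, 5))*(-10))*(-21) = (((-3 + 0) + 5²*(1 + 5))*(-10))*(-21) = ((-3 + 25*6)*(-10))*(-21) = ((-3 + 150)*(-10))*(-21) = (147*(-10))*(-21) = -1470*(-21) = 30870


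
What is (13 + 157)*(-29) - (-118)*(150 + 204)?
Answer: 36842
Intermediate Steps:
(13 + 157)*(-29) - (-118)*(150 + 204) = 170*(-29) - (-118)*354 = -4930 - 1*(-41772) = -4930 + 41772 = 36842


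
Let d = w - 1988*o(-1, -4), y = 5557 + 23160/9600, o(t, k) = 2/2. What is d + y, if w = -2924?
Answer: 51793/80 ≈ 647.41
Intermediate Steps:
o(t, k) = 1 (o(t, k) = 2*(½) = 1)
y = 444753/80 (y = 5557 + 23160*(1/9600) = 5557 + 193/80 = 444753/80 ≈ 5559.4)
d = -4912 (d = -2924 - 1988 = -4912)
d + y = -4912 + 444753/80 = 51793/80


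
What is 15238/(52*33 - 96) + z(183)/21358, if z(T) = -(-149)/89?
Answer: 3620697067/384924555 ≈ 9.4063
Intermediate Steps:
z(T) = 149/89 (z(T) = -(-149)/89 = -1*(-149/89) = 149/89)
15238/(52*33 - 96) + z(183)/21358 = 15238/(52*33 - 96) + (149/89)/21358 = 15238/(1716 - 96) + (149/89)*(1/21358) = 15238/1620 + 149/1900862 = 15238*(1/1620) + 149/1900862 = 7619/810 + 149/1900862 = 3620697067/384924555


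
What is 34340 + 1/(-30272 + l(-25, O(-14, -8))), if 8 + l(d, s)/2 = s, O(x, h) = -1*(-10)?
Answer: 1039403119/30268 ≈ 34340.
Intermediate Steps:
O(x, h) = 10
l(d, s) = -16 + 2*s
34340 + 1/(-30272 + l(-25, O(-14, -8))) = 34340 + 1/(-30272 + (-16 + 2*10)) = 34340 + 1/(-30272 + (-16 + 20)) = 34340 + 1/(-30272 + 4) = 34340 + 1/(-30268) = 34340 - 1/30268 = 1039403119/30268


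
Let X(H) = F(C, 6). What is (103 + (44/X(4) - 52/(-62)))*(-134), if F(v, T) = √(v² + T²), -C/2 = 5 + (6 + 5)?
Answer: -431346/31 - 2948*√265/265 ≈ -14095.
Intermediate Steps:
C = -32 (C = -2*(5 + (6 + 5)) = -2*(5 + 11) = -2*16 = -32)
F(v, T) = √(T² + v²)
X(H) = 2*√265 (X(H) = √(6² + (-32)²) = √(36 + 1024) = √1060 = 2*√265)
(103 + (44/X(4) - 52/(-62)))*(-134) = (103 + (44/((2*√265)) - 52/(-62)))*(-134) = (103 + (44*(√265/530) - 52*(-1/62)))*(-134) = (103 + (22*√265/265 + 26/31))*(-134) = (103 + (26/31 + 22*√265/265))*(-134) = (3219/31 + 22*√265/265)*(-134) = -431346/31 - 2948*√265/265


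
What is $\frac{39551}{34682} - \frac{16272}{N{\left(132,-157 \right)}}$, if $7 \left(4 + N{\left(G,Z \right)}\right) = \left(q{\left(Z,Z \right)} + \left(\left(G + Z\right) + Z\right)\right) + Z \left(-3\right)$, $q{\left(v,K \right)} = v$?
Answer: $- \frac{493288153}{450866} \approx -1094.1$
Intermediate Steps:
$N{\left(G,Z \right)} = -4 + \frac{G}{7}$ ($N{\left(G,Z \right)} = -4 + \frac{\left(Z + \left(\left(G + Z\right) + Z\right)\right) + Z \left(-3\right)}{7} = -4 + \frac{\left(Z + \left(G + 2 Z\right)\right) - 3 Z}{7} = -4 + \frac{\left(G + 3 Z\right) - 3 Z}{7} = -4 + \frac{G}{7}$)
$\frac{39551}{34682} - \frac{16272}{N{\left(132,-157 \right)}} = \frac{39551}{34682} - \frac{16272}{-4 + \frac{1}{7} \cdot 132} = 39551 \cdot \frac{1}{34682} - \frac{16272}{-4 + \frac{132}{7}} = \frac{39551}{34682} - \frac{16272}{\frac{104}{7}} = \frac{39551}{34682} - \frac{14238}{13} = - \frac{493288153}{450866}$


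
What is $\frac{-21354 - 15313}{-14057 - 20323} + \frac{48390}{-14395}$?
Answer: $- \frac{227165347}{98980020} \approx -2.2951$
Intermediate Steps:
$\frac{-21354 - 15313}{-14057 - 20323} + \frac{48390}{-14395} = - \frac{36667}{-34380} + 48390 \left(- \frac{1}{14395}\right) = \left(-36667\right) \left(- \frac{1}{34380}\right) - \frac{9678}{2879} = \frac{36667}{34380} - \frac{9678}{2879} = - \frac{227165347}{98980020}$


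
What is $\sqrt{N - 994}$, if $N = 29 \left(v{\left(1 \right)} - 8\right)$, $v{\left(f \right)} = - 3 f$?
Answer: $i \sqrt{1313} \approx 36.235 i$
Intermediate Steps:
$N = -319$ ($N = 29 \left(\left(-3\right) 1 - 8\right) = 29 \left(-3 - 8\right) = 29 \left(-11\right) = -319$)
$\sqrt{N - 994} = \sqrt{-319 - 994} = \sqrt{-1313} = i \sqrt{1313}$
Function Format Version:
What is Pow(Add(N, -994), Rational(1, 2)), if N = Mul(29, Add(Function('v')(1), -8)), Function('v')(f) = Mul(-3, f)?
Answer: Mul(I, Pow(1313, Rational(1, 2))) ≈ Mul(36.235, I)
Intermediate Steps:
N = -319 (N = Mul(29, Add(Mul(-3, 1), -8)) = Mul(29, Add(-3, -8)) = Mul(29, -11) = -319)
Pow(Add(N, -994), Rational(1, 2)) = Pow(Add(-319, -994), Rational(1, 2)) = Pow(-1313, Rational(1, 2)) = Mul(I, Pow(1313, Rational(1, 2)))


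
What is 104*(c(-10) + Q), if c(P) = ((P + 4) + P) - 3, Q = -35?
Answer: -5616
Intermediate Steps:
c(P) = 1 + 2*P (c(P) = ((4 + P) + P) - 3 = (4 + 2*P) - 3 = 1 + 2*P)
104*(c(-10) + Q) = 104*((1 + 2*(-10)) - 35) = 104*((1 - 20) - 35) = 104*(-19 - 35) = 104*(-54) = -5616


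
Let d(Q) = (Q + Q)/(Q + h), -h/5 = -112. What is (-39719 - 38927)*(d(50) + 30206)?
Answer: -144911232096/61 ≈ -2.3756e+9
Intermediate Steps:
h = 560 (h = -5*(-112) = 560)
d(Q) = 2*Q/(560 + Q) (d(Q) = (Q + Q)/(Q + 560) = (2*Q)/(560 + Q) = 2*Q/(560 + Q))
(-39719 - 38927)*(d(50) + 30206) = (-39719 - 38927)*(2*50/(560 + 50) + 30206) = -78646*(2*50/610 + 30206) = -78646*(2*50*(1/610) + 30206) = -78646*(10/61 + 30206) = -78646*1842576/61 = -144911232096/61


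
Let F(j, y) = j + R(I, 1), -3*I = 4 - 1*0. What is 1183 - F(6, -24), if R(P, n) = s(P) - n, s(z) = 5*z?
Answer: 3554/3 ≈ 1184.7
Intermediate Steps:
I = -4/3 (I = -(4 - 1*0)/3 = -(4 + 0)/3 = -⅓*4 = -4/3 ≈ -1.3333)
R(P, n) = -n + 5*P (R(P, n) = 5*P - n = -n + 5*P)
F(j, y) = -23/3 + j (F(j, y) = j + (-1*1 + 5*(-4/3)) = j + (-1 - 20/3) = j - 23/3 = -23/3 + j)
1183 - F(6, -24) = 1183 - (-23/3 + 6) = 1183 - 1*(-5/3) = 1183 + 5/3 = 3554/3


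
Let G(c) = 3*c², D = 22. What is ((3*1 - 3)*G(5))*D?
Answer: 0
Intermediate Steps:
((3*1 - 3)*G(5))*D = ((3*1 - 3)*(3*5²))*22 = ((3 - 3)*(3*25))*22 = (0*75)*22 = 0*22 = 0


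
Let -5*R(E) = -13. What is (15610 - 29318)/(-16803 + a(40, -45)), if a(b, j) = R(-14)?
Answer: 34270/42001 ≈ 0.81593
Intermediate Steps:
R(E) = 13/5 (R(E) = -⅕*(-13) = 13/5)
a(b, j) = 13/5
(15610 - 29318)/(-16803 + a(40, -45)) = (15610 - 29318)/(-16803 + 13/5) = -13708/(-84002/5) = -13708*(-5/84002) = 34270/42001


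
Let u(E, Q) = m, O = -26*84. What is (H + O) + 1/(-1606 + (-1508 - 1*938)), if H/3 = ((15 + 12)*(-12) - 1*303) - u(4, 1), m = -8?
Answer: -16374133/4052 ≈ -4041.0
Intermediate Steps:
O = -2184
u(E, Q) = -8
H = -1857 (H = 3*(((15 + 12)*(-12) - 1*303) - 1*(-8)) = 3*((27*(-12) - 303) + 8) = 3*((-324 - 303) + 8) = 3*(-627 + 8) = 3*(-619) = -1857)
(H + O) + 1/(-1606 + (-1508 - 1*938)) = (-1857 - 2184) + 1/(-1606 + (-1508 - 1*938)) = -4041 + 1/(-1606 + (-1508 - 938)) = -4041 + 1/(-1606 - 2446) = -4041 + 1/(-4052) = -4041 - 1/4052 = -16374133/4052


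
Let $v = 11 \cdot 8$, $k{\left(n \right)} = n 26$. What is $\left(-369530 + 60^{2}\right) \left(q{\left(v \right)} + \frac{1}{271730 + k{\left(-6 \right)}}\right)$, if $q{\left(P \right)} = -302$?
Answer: $\frac{15005937963855}{135787} \approx 1.1051 \cdot 10^{8}$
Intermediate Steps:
$k{\left(n \right)} = 26 n$
$v = 88$
$\left(-369530 + 60^{2}\right) \left(q{\left(v \right)} + \frac{1}{271730 + k{\left(-6 \right)}}\right) = \left(-369530 + 60^{2}\right) \left(-302 + \frac{1}{271730 + 26 \left(-6\right)}\right) = \left(-369530 + 3600\right) \left(-302 + \frac{1}{271730 - 156}\right) = - 365930 \left(-302 + \frac{1}{271574}\right) = \left(-365930\right) \left(- \frac{82015347}{271574}\right) = \frac{15005937963855}{135787}$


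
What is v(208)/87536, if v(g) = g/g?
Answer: 1/87536 ≈ 1.1424e-5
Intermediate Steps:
v(g) = 1
v(208)/87536 = 1/87536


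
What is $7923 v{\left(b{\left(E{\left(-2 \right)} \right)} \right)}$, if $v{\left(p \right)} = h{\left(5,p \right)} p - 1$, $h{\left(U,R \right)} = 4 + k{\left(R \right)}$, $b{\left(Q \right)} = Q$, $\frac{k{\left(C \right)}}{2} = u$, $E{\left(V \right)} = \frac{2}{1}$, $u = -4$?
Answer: $-71307$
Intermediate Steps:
$E{\left(V \right)} = 2$ ($E{\left(V \right)} = 2 \cdot 1 = 2$)
$k{\left(C \right)} = -8$ ($k{\left(C \right)} = 2 \left(-4\right) = -8$)
$h{\left(U,R \right)} = -4$ ($h{\left(U,R \right)} = 4 - 8 = -4$)
$v{\left(p \right)} = -1 - 4 p$ ($v{\left(p \right)} = - 4 p - 1 = -1 - 4 p$)
$7923 v{\left(b{\left(E{\left(-2 \right)} \right)} \right)} = 7923 \left(-1 - 8\right) = 7923 \left(-9\right) = -71307$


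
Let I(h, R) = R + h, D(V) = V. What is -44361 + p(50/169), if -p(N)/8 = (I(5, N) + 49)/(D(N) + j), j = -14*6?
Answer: -313728649/7073 ≈ -44356.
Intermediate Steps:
j = -84
p(N) = -8*(54 + N)/(-84 + N) (p(N) = -8*((N + 5) + 49)/(N - 84) = -8*((5 + N) + 49)/(-84 + N) = -8*(54 + N)/(-84 + N))
-44361 + p(50/169) = -44361 + 8*(-54 - 50/169)/(-84 + 50/169) = -44361 + 8*(-54 - 50/169)/(-84 + 50*(1/169)) = -44361 + 8*(-54 - 1*50/169)/(-84 + 50/169) = -44361 + 8*(-54 - 50/169)/(-14146/169) = -44361 + 8*(-169/14146)*(-9176/169) = -44361 + 36704/7073 = -313728649/7073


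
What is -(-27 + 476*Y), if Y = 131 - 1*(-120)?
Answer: -119449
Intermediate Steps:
Y = 251 (Y = 131 + 120 = 251)
-(-27 + 476*Y) = -(-27 + 476*251) = -(-27 + 119476) = -1*119449 = -119449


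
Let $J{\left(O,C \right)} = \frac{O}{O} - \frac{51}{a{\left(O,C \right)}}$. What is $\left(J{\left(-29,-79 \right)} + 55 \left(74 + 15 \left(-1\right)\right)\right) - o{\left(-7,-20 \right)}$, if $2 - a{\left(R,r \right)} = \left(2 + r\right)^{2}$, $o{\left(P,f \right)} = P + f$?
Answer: $\frac{19399122}{5927} \approx 3273.0$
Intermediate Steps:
$a{\left(R,r \right)} = 2 - \left(2 + r\right)^{2}$
$J{\left(O,C \right)} = 1 - \frac{51}{2 - \left(2 + C\right)^{2}}$ ($J{\left(O,C \right)} = \frac{O}{O} - \frac{51}{2 - \left(2 + C\right)^{2}} = 1 - \frac{51}{2 - \left(2 + C\right)^{2}}$)
$\left(J{\left(-29,-79 \right)} + 55 \left(74 + 15 \left(-1\right)\right)\right) - o{\left(-7,-20 \right)} = \left(\frac{49 + \left(2 - 79\right)^{2}}{-2 + \left(2 - 79\right)^{2}} + 55 \left(74 + 15 \left(-1\right)\right)\right) - \left(-7 - 20\right) = \left(\frac{49 + \left(-77\right)^{2}}{-2 + \left(-77\right)^{2}} + 55 \left(74 - 15\right)\right) - -27 = \left(\frac{49 + 5929}{-2 + 5929} + 55 \cdot 59\right) + 27 = \left(\frac{1}{5927} \cdot 5978 + 3245\right) + 27 = \left(\frac{5978}{5927} + 3245\right) + 27 = \frac{19239093}{5927} + 27 = \frac{19399122}{5927}$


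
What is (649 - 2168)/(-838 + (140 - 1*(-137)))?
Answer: 1519/561 ≈ 2.7077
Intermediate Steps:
(649 - 2168)/(-838 + (140 - 1*(-137))) = -1519/(-838 + (140 + 137)) = -1519/(-838 + 277) = -1519/(-561) = -1519*(-1/561) = 1519/561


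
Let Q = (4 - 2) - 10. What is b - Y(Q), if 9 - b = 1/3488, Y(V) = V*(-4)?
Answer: -80225/3488 ≈ -23.000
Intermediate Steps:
Q = -8 (Q = 2 - 10 = -8)
Y(V) = -4*V
b = 31391/3488 (b = 9 - 1/3488 = 31391/3488 ≈ 8.9997)
b - Y(Q) = 31391/3488 - (-4)*(-8) = 31391/3488 - 1*32 = 31391/3488 - 32 = -80225/3488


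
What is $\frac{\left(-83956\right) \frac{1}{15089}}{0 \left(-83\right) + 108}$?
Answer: $- \frac{20989}{407403} \approx -0.051519$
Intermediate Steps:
$\frac{\left(-83956\right) \frac{1}{15089}}{0 \left(-83\right) + 108} = \frac{\left(-83956\right) \frac{1}{15089}}{0 + 108} = - \frac{83956}{15089 \cdot 108} = \left(- \frac{83956}{15089}\right) \frac{1}{108} = - \frac{20989}{407403}$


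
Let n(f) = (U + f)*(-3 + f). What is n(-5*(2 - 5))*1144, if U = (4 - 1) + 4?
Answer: 302016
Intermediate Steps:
U = 7 (U = 3 + 4 = 7)
n(f) = (-3 + f)*(7 + f) (n(f) = (7 + f)*(-3 + f) = (-3 + f)*(7 + f))
n(-5*(2 - 5))*1144 = (-21 + (-5*(2 - 5))² + 4*(-5*(2 - 5)))*1144 = (-21 + (-5*(-3))² + 4*(-5*(-3)))*1144 = (-21 + 15² + 4*15)*1144 = (-21 + 225 + 60)*1144 = 264*1144 = 302016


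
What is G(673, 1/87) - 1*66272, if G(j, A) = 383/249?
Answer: -16501345/249 ≈ -66271.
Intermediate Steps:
G(j, A) = 383/249 (G(j, A) = 383*(1/249) = 383/249)
G(673, 1/87) - 1*66272 = 383/249 - 1*66272 = 383/249 - 66272 = -16501345/249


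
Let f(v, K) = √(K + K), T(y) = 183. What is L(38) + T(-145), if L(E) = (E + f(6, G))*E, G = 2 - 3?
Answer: 1627 + 38*I*√2 ≈ 1627.0 + 53.74*I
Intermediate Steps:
G = -1
f(v, K) = √2*√K (f(v, K) = √(2*K) = √2*√K)
L(E) = E*(E + I*√2) (L(E) = (E + √2*√(-1))*E = (E + √2*I)*E = (E + I*√2)*E = E*(E + I*√2))
L(38) + T(-145) = 38*(38 + I*√2) + 183 = (1444 + 38*I*√2) + 183 = 1627 + 38*I*√2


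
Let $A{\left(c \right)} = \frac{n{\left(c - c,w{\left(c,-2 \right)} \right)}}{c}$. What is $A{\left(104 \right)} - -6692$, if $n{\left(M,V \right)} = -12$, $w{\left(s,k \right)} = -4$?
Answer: $\frac{173989}{26} \approx 6691.9$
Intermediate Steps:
$A{\left(c \right)} = - \frac{12}{c}$
$A{\left(104 \right)} - -6692 = - \frac{12}{104} - -6692 = \left(-12\right) \frac{1}{104} + 6692 = - \frac{3}{26} + 6692 = \frac{173989}{26}$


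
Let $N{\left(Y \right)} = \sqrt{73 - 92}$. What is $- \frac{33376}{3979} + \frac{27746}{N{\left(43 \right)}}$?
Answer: $- \frac{33376}{3979} - \frac{27746 i \sqrt{19}}{19} \approx -8.388 - 6365.4 i$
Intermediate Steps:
$N{\left(Y \right)} = i \sqrt{19}$ ($N{\left(Y \right)} = \sqrt{-19} = i \sqrt{19}$)
$- \frac{33376}{3979} + \frac{27746}{N{\left(43 \right)}} = - \frac{33376}{3979} + \frac{27746}{i \sqrt{19}} = \left(-33376\right) \frac{1}{3979} + 27746 \left(- \frac{i \sqrt{19}}{19}\right) = - \frac{33376}{3979} - \frac{27746 i \sqrt{19}}{19}$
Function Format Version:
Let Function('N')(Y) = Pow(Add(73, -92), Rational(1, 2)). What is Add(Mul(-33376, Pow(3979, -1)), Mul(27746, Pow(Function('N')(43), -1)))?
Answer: Add(Rational(-33376, 3979), Mul(Rational(-27746, 19), I, Pow(19, Rational(1, 2)))) ≈ Add(-8.3880, Mul(-6365.4, I))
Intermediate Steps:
Function('N')(Y) = Mul(I, Pow(19, Rational(1, 2))) (Function('N')(Y) = Pow(-19, Rational(1, 2)) = Mul(I, Pow(19, Rational(1, 2))))
Add(Mul(-33376, Pow(3979, -1)), Mul(27746, Pow(Function('N')(43), -1))) = Add(Mul(-33376, Pow(3979, -1)), Mul(27746, Pow(Mul(I, Pow(19, Rational(1, 2))), -1))) = Add(Mul(-33376, Rational(1, 3979)), Mul(27746, Mul(Rational(-1, 19), I, Pow(19, Rational(1, 2))))) = Add(Rational(-33376, 3979), Mul(Rational(-27746, 19), I, Pow(19, Rational(1, 2))))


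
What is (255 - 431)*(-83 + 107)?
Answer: -4224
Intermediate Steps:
(255 - 431)*(-83 + 107) = -176*24 = -4224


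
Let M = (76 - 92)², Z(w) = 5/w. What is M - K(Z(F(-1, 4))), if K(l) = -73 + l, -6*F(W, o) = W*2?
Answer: 314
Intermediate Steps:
F(W, o) = -W/3 (F(W, o) = -W*2/6 = -W/3)
M = 256 (M = (-16)² = 256)
M - K(Z(F(-1, 4))) = 256 - (-73 + 5/((-⅓*(-1)))) = 256 - (-73 + 5/(⅓)) = 256 - (-73 + 5*3) = 256 - (-73 + 15) = 256 - 1*(-58) = 256 + 58 = 314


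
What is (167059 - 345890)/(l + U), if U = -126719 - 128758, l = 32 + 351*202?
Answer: 178831/184543 ≈ 0.96905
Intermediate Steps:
l = 70934 (l = 32 + 70902 = 70934)
U = -255477
(167059 - 345890)/(l + U) = (167059 - 345890)/(70934 - 255477) = -178831/(-184543) = -178831*(-1/184543) = 178831/184543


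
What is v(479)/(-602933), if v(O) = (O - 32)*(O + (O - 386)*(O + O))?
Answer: -40039131/602933 ≈ -66.407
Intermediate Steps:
v(O) = (-32 + O)*(O + 2*O*(-386 + O)) (v(O) = (-32 + O)*(O + (-386 + O)*(2*O)) = (-32 + O)*(O + 2*O*(-386 + O)))
v(479)/(-602933) = (479*(24672 - 835*479 + 2*479²))/(-602933) = (479*(24672 - 399965 + 2*229441))*(-1/602933) = (479*(24672 - 399965 + 458882))*(-1/602933) = (479*83589)*(-1/602933) = 40039131*(-1/602933) = -40039131/602933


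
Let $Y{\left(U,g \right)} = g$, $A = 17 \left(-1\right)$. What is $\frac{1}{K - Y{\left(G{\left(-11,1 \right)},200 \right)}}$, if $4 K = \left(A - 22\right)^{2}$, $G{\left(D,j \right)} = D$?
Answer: $\frac{4}{721} \approx 0.0055479$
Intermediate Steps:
$A = -17$
$K = \frac{1521}{4}$ ($K = \frac{\left(-17 - 22\right)^{2}}{4} = \frac{\left(-39\right)^{2}}{4} = \frac{1}{4} \cdot 1521 = \frac{1521}{4} \approx 380.25$)
$\frac{1}{K - Y{\left(G{\left(-11,1 \right)},200 \right)}} = \frac{1}{\frac{1521}{4} - 200} = \frac{1}{\frac{721}{4}} = \frac{4}{721}$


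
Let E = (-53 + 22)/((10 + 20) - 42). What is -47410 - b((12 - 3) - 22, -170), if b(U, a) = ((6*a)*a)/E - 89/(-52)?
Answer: -184629279/1612 ≈ -1.1453e+5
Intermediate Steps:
E = 31/12 (E = -31/(30 - 42) = -31/(-12) = -31*(-1/12) = 31/12 ≈ 2.5833)
b(U, a) = 89/52 + 72*a²/31 (b(U, a) = ((6*a)*a)/(31/12) - 89/(-52) = (6*a²)*(12/31) - 89*(-1/52) = 72*a²/31 + 89/52 = 89/52 + 72*a²/31)
-47410 - b((12 - 3) - 22, -170) = -47410 - (89/52 + (72/31)*(-170)²) = -47410 - (89/52 + (72/31)*28900) = -47410 - (89/52 + 2080800/31) = -47410 - 1*108204359/1612 = -47410 - 108204359/1612 = -184629279/1612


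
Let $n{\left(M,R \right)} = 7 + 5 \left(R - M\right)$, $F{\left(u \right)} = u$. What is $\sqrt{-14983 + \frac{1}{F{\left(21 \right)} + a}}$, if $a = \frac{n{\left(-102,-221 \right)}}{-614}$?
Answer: $\frac{4 i \sqrt{4728066994}}{2247} \approx 122.4 i$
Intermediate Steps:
$n{\left(M,R \right)} = 7 - 5 M + 5 R$ ($n{\left(M,R \right)} = 7 - \left(- 5 R + 5 M\right) = 7 - 5 M + 5 R$)
$a = \frac{294}{307}$ ($a = \frac{7 - -510 + 5 \left(-221\right)}{-614} = \left(7 + 510 - 1105\right) \left(- \frac{1}{614}\right) = \left(-588\right) \left(- \frac{1}{614}\right) = \frac{294}{307} \approx 0.95765$)
$\sqrt{-14983 + \frac{1}{F{\left(21 \right)} + a}} = \sqrt{-14983 + \frac{1}{21 + \frac{294}{307}}} = \sqrt{-14983 + \frac{1}{\frac{6741}{307}}} = \sqrt{-14983 + \frac{307}{6741}} = \sqrt{- \frac{101000096}{6741}} = \frac{4 i \sqrt{4728066994}}{2247}$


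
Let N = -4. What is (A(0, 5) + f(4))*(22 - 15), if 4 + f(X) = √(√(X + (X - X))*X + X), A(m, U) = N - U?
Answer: -91 + 14*√3 ≈ -66.751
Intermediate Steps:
A(m, U) = -4 - U
f(X) = -4 + √(X + X^(3/2)) (f(X) = -4 + √(√(X + (X - X))*X + X) = -4 + √(√(X + 0)*X + X) = -4 + √(√X*X + X) = -4 + √(X^(3/2) + X) = -4 + √(X + X^(3/2)))
(A(0, 5) + f(4))*(22 - 15) = ((-4 - 1*5) + (-4 + √(4 + 4^(3/2))))*(22 - 15) = ((-4 - 5) + (-4 + √(4 + 8)))*7 = (-9 + (-4 + √12))*7 = (-9 + (-4 + 2*√3))*7 = (-13 + 2*√3)*7 = -91 + 14*√3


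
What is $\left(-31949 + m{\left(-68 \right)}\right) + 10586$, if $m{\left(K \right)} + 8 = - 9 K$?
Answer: $-20759$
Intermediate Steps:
$m{\left(K \right)} = -8 - 9 K$
$\left(-31949 + m{\left(-68 \right)}\right) + 10586 = \left(-31949 - -604\right) + 10586 = \left(-31949 + \left(-8 + 612\right)\right) + 10586 = \left(-31949 + 604\right) + 10586 = -31345 + 10586 = -20759$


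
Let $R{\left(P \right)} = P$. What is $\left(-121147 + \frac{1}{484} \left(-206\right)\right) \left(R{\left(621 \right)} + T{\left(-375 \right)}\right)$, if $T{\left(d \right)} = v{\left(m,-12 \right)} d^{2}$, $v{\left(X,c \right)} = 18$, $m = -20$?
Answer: $- \frac{74228576183667}{242} \approx -3.0673 \cdot 10^{11}$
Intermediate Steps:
$T{\left(d \right)} = 18 d^{2}$
$\left(-121147 + \frac{1}{484} \left(-206\right)\right) \left(R{\left(621 \right)} + T{\left(-375 \right)}\right) = \left(-121147 + \frac{1}{484} \left(-206\right)\right) \left(621 + 18 \left(-375\right)^{2}\right) = \left(-121147 + \frac{1}{484} \left(-206\right)\right) \left(621 + 18 \cdot 140625\right) = \left(-121147 - \frac{103}{242}\right) \left(621 + 2531250\right) = \left(- \frac{29317677}{242}\right) 2531871 = - \frac{74228576183667}{242}$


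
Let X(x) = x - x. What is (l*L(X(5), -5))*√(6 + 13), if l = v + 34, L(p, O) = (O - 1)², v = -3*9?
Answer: 252*√19 ≈ 1098.4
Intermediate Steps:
X(x) = 0
v = -27
L(p, O) = (-1 + O)²
l = 7 (l = -27 + 34 = 7)
(l*L(X(5), -5))*√(6 + 13) = (7*(-1 - 5)²)*√(6 + 13) = (7*(-6)²)*√19 = (7*36)*√19 = 252*√19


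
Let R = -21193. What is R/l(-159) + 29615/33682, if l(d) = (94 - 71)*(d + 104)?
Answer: 68298691/3873430 ≈ 17.633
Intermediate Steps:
l(d) = 2392 + 23*d (l(d) = 23*(104 + d) = 2392 + 23*d)
R/l(-159) + 29615/33682 = -21193/(2392 + 23*(-159)) + 29615/33682 = -21193/(2392 - 3657) + 29615*(1/33682) = -21193/(-1265) + 29615/33682 = -21193*(-1/1265) + 29615/33682 = 21193/1265 + 29615/33682 = 68298691/3873430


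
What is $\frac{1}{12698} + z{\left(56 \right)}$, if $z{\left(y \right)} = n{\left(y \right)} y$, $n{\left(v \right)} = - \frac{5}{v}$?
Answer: $- \frac{63489}{12698} \approx -4.9999$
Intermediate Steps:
$z{\left(y \right)} = -5$ ($z{\left(y \right)} = - \frac{5}{y} y = -5$)
$\frac{1}{12698} + z{\left(56 \right)} = \frac{1}{12698} - 5 = - \frac{63489}{12698}$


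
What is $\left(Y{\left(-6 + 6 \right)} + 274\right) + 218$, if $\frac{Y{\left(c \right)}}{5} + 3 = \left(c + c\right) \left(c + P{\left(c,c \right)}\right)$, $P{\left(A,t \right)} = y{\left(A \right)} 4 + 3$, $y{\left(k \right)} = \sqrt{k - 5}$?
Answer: $477$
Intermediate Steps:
$y{\left(k \right)} = \sqrt{-5 + k}$
$P{\left(A,t \right)} = 3 + 4 \sqrt{-5 + A}$ ($P{\left(A,t \right)} = \sqrt{-5 + A} 4 + 3 = 4 \sqrt{-5 + A} + 3 = 3 + 4 \sqrt{-5 + A}$)
$Y{\left(c \right)} = -15 + 10 c \left(3 + c + 4 \sqrt{-5 + c}\right)$ ($Y{\left(c \right)} = -15 + 5 \left(c + c\right) \left(c + \left(3 + 4 \sqrt{-5 + c}\right)\right) = -15 + 5 \cdot 2 c \left(3 + c + 4 \sqrt{-5 + c}\right) = -15 + 10 c \left(3 + c + 4 \sqrt{-5 + c}\right)$)
$\left(Y{\left(-6 + 6 \right)} + 274\right) + 218 = \left(\left(-15 + 10 \left(-6 + 6\right)^{2} + 30 \left(-6 + 6\right) + 40 \left(-6 + 6\right) \sqrt{-5 + \left(-6 + 6\right)}\right) + 274\right) + 218 = \left(\left(-15 + 10 \cdot 0^{2} + 30 \cdot 0 + 40 \cdot 0 \sqrt{-5 + 0}\right) + 274\right) + 218 = \left(\left(-15 + 10 \cdot 0 + 0 + 40 \cdot 0 \sqrt{-5}\right) + 274\right) + 218 = \left(\left(-15 + 0 + 0 + 40 \cdot 0 i \sqrt{5}\right) + 274\right) + 218 = \left(\left(-15 + 0 + 0 + 0\right) + 274\right) + 218 = \left(-15 + 274\right) + 218 = 259 + 218 = 477$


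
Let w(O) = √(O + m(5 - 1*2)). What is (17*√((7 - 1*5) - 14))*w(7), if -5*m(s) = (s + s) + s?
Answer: 34*I*√390/5 ≈ 134.29*I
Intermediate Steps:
m(s) = -3*s/5 (m(s) = -((s + s) + s)/5 = -(2*s + s)/5 = -3*s/5)
w(O) = √(-9/5 + O) (w(O) = √(O - 3*(5 - 1*2)/5) = √(O - 3*(5 - 2)/5) = √(O - ⅗*3) = √(O - 9/5) = √(-9/5 + O))
(17*√((7 - 1*5) - 14))*w(7) = (17*√((7 - 1*5) - 14))*(√(-45 + 25*7)/5) = (17*√((7 - 5) - 14))*(√(-45 + 175)/5) = (17*√(2 - 14))*(√130/5) = (17*√(-12))*(√130/5) = (17*(2*I*√3))*(√130/5) = (34*I*√3)*(√130/5) = 34*I*√390/5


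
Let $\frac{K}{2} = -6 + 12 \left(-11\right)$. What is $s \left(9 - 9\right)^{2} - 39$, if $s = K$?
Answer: $-39$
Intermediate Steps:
$K = -276$ ($K = 2 \left(-6 + 12 \left(-11\right)\right) = 2 \left(-6 - 132\right) = 2 \left(-138\right) = -276$)
$s = -276$
$s \left(9 - 9\right)^{2} - 39 = - 276 \left(9 - 9\right)^{2} - 39 = - 276 \cdot 0^{2} - 39 = \left(-276\right) 0 - 39 = 0 - 39 = -39$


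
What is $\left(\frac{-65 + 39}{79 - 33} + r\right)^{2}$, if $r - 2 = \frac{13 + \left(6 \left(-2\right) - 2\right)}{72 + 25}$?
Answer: $\frac{10099684}{4977361} \approx 2.0291$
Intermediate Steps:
$r = \frac{193}{97}$ ($r = 2 + \frac{13 + \left(6 \left(-2\right) - 2\right)}{72 + 25} = 2 + \frac{13 - 14}{97} = 2 + \left(13 - 14\right) \frac{1}{97} = 2 - \frac{1}{97} = \frac{193}{97} \approx 1.9897$)
$\left(\frac{-65 + 39}{79 - 33} + r\right)^{2} = \left(\frac{-65 + 39}{79 - 33} + \frac{193}{97}\right)^{2} = \left(- \frac{26}{46} + \frac{193}{97}\right)^{2} = \left(\left(-26\right) \frac{1}{46} + \frac{193}{97}\right)^{2} = \left(- \frac{13}{23} + \frac{193}{97}\right)^{2} = \left(\frac{3178}{2231}\right)^{2} = \frac{10099684}{4977361}$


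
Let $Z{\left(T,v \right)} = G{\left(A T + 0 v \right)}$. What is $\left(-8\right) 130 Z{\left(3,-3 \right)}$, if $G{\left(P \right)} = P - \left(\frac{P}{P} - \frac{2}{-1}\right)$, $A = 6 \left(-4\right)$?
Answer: $78000$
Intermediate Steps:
$A = -24$
$G{\left(P \right)} = -3 + P$ ($G{\left(P \right)} = P - \left(1 - -2\right) = P - \left(1 + 2\right) = P - 3 = -3 + P$)
$Z{\left(T,v \right)} = -3 - 24 T$ ($Z{\left(T,v \right)} = -3 + \left(- 24 T + 0 v\right) = -3 + \left(- 24 T + 0\right) = -3 - 24 T$)
$\left(-8\right) 130 Z{\left(3,-3 \right)} = \left(-8\right) 130 \left(-3 - 72\right) = - 1040 \left(-3 - 72\right) = \left(-1040\right) \left(-75\right) = 78000$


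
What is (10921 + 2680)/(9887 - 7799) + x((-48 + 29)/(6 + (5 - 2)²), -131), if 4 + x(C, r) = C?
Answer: 449/360 ≈ 1.2472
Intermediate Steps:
x(C, r) = -4 + C
(10921 + 2680)/(9887 - 7799) + x((-48 + 29)/(6 + (5 - 2)²), -131) = (10921 + 2680)/(9887 - 7799) + (-4 + (-48 + 29)/(6 + (5 - 2)²)) = 13601/2088 + (-4 - 19/(6 + 3²)) = 13601*(1/2088) + (-4 - 19/(6 + 9)) = 469/72 + (-4 - 19/15) = 469/72 - 79/15 = 449/360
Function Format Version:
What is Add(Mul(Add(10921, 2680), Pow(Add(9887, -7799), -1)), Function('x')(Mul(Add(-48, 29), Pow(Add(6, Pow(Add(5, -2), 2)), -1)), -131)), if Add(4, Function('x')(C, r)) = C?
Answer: Rational(449, 360) ≈ 1.2472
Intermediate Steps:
Function('x')(C, r) = Add(-4, C)
Add(Mul(Add(10921, 2680), Pow(Add(9887, -7799), -1)), Function('x')(Mul(Add(-48, 29), Pow(Add(6, Pow(Add(5, -2), 2)), -1)), -131)) = Add(Mul(Add(10921, 2680), Pow(Add(9887, -7799), -1)), Add(-4, Mul(Add(-48, 29), Pow(Add(6, Pow(Add(5, -2), 2)), -1)))) = Add(Mul(13601, Pow(2088, -1)), Add(-4, Mul(-19, Pow(Add(6, Pow(3, 2)), -1)))) = Add(Mul(13601, Rational(1, 2088)), Add(-4, Mul(-19, Pow(Add(6, 9), -1)))) = Add(Rational(469, 72), Add(-4, Mul(-19, Pow(15, -1)))) = Add(Rational(469, 72), Add(-4, Mul(-19, Rational(1, 15)))) = Add(Rational(469, 72), Add(-4, Rational(-19, 15))) = Add(Rational(469, 72), Rational(-79, 15)) = Rational(449, 360)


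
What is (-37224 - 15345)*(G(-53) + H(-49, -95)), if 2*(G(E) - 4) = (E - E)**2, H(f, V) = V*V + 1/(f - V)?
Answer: -21833745615/46 ≈ -4.7465e+8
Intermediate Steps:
H(f, V) = V**2 + 1/(f - V)
G(E) = 4 (G(E) = 4 + (E - E)**2/2 = 4 + (1/2)*0**2 = 4 + (1/2)*0 = 4 + 0 = 4)
(-37224 - 15345)*(G(-53) + H(-49, -95)) = (-37224 - 15345)*(4 + (-1 + (-95)**3 - 1*(-49)*(-95)**2)/(-95 - 1*(-49))) = -52569*(4 + (-1 - 857375 - 1*(-49)*9025)/(-95 + 49)) = -52569*(4 + (-1 - 857375 + 442225)/(-46)) = -52569*(4 - 1/46*(-415151)) = -52569*(4 + 415151/46) = -52569*415335/46 = -21833745615/46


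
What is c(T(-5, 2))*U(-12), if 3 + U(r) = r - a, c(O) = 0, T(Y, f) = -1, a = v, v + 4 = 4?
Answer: 0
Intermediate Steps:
v = 0 (v = -4 + 4 = 0)
a = 0
U(r) = -3 + r (U(r) = -3 + (r - 1*0) = -3 + (r + 0) = -3 + r)
c(T(-5, 2))*U(-12) = 0*(-3 - 12) = 0*(-15) = 0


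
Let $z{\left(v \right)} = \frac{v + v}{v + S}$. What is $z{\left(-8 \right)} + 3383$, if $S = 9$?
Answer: $3367$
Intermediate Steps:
$z{\left(v \right)} = \frac{2 v}{9 + v}$ ($z{\left(v \right)} = \frac{v + v}{v + 9} = \frac{2 v}{9 + v}$)
$z{\left(-8 \right)} + 3383 = 2 \left(-8\right) \frac{1}{9 - 8} + 3383 = 2 \left(-8\right) 1^{-1} + 3383 = 2 \left(-8\right) 1 + 3383 = -16 + 3383 = 3367$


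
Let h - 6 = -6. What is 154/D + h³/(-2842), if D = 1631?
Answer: 22/233 ≈ 0.094421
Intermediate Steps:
h = 0 (h = 6 - 6 = 0)
154/D + h³/(-2842) = 154/1631 + 0³/(-2842) = 154*(1/1631) + 0*(-1/2842) = 22/233 + 0 = 22/233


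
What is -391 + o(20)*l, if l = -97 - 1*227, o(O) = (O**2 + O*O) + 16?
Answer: -264775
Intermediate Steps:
o(O) = 16 + 2*O**2 (o(O) = (O**2 + O**2) + 16 = 2*O**2 + 16 = 16 + 2*O**2)
l = -324 (l = -97 - 227 = -324)
-391 + o(20)*l = -391 + (16 + 2*20**2)*(-324) = -391 + (16 + 2*400)*(-324) = -391 + (16 + 800)*(-324) = -391 + 816*(-324) = -391 - 264384 = -264775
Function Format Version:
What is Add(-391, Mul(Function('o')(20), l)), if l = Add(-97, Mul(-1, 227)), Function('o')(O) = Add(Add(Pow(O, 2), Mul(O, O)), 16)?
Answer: -264775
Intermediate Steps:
Function('o')(O) = Add(16, Mul(2, Pow(O, 2))) (Function('o')(O) = Add(Add(Pow(O, 2), Pow(O, 2)), 16) = Add(Mul(2, Pow(O, 2)), 16) = Add(16, Mul(2, Pow(O, 2))))
l = -324 (l = Add(-97, -227) = -324)
Add(-391, Mul(Function('o')(20), l)) = Add(-391, Mul(Add(16, Mul(2, Pow(20, 2))), -324)) = Add(-391, Mul(Add(16, Mul(2, 400)), -324)) = Add(-391, Mul(Add(16, 800), -324)) = Add(-391, Mul(816, -324)) = Add(-391, -264384) = -264775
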